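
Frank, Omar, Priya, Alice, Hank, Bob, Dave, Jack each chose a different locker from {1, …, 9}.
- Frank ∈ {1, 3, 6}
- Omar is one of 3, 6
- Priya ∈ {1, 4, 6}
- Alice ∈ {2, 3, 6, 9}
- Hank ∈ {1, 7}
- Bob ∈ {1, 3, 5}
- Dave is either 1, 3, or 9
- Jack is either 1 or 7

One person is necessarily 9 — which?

The 8 variables draw from only 8 values {1, 2, 3, 4, 5, 6, 7, 9}, so each is used; only Alice can be 2, hence Alice = 2.
The 7 still-open variables draw from only 7 values {1, 3, 4, 5, 6, 7, 9}, so each is used; only Priya can be 4, hence Priya = 4.
Among the 6 still-open variables, 5 fits only Bob (and all 6 values in {1, 3, 5, 6, 7, 9} must be used), so Bob = 5.
The 5 still-open variables draw from only 5 values {1, 3, 6, 7, 9}, so each is used; only Dave can be 9, hence Dave = 9.

Dave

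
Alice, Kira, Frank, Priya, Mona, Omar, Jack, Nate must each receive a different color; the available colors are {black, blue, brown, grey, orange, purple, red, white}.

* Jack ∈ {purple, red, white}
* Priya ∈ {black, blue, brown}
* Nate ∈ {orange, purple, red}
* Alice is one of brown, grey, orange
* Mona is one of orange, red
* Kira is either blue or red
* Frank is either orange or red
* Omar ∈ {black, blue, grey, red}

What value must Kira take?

blue

The 8 variables together cover exactly {black, blue, brown, grey, orange, purple, red, white} — 8 values for 8 variables — and white appears only in Jack's list, so Jack = white.
The 7 still-open variables draw from only 7 values {black, blue, brown, grey, orange, purple, red}, so each is used; only Nate can be purple, hence Nate = purple.
Frank and Mona share exactly the 2 values {orange, red}; by pigeonhole those values go to them, so strike orange, red from Alice, Kira, Omar.
So Kira = blue.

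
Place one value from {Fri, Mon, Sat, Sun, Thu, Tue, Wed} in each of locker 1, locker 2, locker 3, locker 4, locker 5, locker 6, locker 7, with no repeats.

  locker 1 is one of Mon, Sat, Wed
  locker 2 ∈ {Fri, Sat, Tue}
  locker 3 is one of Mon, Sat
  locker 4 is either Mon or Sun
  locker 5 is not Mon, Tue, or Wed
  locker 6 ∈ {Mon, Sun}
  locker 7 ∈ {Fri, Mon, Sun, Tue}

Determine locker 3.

Sat

The 7 variables together cover exactly {Fri, Mon, Sat, Sun, Thu, Tue, Wed} — 7 values for 7 variables — and Thu appears only in locker 5's list, so locker 5 = Thu.
Among the 6 still-open variables, Wed fits only locker 1 (and all 6 values in {Fri, Mon, Sat, Sun, Tue, Wed} must be used), so locker 1 = Wed.
locker 4 and locker 6 between them cover only {Mon, Sun} — a naked pair. Remove those values from locker 3, locker 7.
So locker 3 = Sat.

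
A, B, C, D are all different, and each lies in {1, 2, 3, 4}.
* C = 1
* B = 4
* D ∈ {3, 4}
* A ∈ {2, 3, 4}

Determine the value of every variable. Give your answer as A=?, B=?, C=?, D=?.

B has just one choice, so B = 4. Remove 4 from A, D.
C's domain is down to {1}, so C = 1.
That leaves D = 3. Remove 3 from A.
That leaves A = 2.

A=2, B=4, C=1, D=3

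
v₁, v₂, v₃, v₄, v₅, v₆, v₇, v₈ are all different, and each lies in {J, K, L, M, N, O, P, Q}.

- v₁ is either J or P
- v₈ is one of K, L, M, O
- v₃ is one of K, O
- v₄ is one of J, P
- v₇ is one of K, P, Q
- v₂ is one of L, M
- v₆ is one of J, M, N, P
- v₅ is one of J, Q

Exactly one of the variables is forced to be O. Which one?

The 8 variables draw from only 8 values {J, K, L, M, N, O, P, Q}, so each is used; only v₆ can be N, hence v₆ = N.
The 2 variables v₁ and v₄ are confined to {J, P}, which locks those values in; drop them from v₅, v₇.
v₅ must be Q (only option left). Eliminate Q elsewhere: v₇.
v₇ has just one choice, so v₇ = K. Strike K from v₃, v₈.
So O goes to v₃.

v₃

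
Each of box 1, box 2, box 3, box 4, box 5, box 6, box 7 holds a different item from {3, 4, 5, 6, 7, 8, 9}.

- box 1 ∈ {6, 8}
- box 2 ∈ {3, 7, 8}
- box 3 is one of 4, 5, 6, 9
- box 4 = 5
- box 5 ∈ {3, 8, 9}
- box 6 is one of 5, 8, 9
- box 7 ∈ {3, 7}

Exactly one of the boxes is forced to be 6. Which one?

box 1

box 4 must be 5 (only option left). Remove 5 from box 3, box 6.
The 6 still-open variables draw from only 6 values {3, 4, 6, 7, 8, 9}, so each is used; only box 3 can be 4, hence box 3 = 4.
The 5 still-open variables together cover exactly {3, 6, 7, 8, 9} — 5 values for 5 variables — and 6 appears only in box 1's list, so box 1 = 6.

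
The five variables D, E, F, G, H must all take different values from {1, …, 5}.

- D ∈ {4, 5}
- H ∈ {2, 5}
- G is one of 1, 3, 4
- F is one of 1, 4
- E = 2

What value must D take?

E must be 2 (only option left). Remove 2 from H.
H's domain is down to {5}, so H = 5. Remove 5 from D.
So D = 4.

4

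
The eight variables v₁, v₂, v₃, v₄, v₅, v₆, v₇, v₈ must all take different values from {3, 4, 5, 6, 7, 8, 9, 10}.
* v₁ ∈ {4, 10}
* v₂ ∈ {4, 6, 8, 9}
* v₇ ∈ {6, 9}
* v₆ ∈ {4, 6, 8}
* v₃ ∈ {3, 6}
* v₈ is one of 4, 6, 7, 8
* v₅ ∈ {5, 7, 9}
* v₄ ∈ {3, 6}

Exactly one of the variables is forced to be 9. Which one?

The 8 variables draw from only 8 values {3, 4, 5, 6, 7, 8, 9, 10}, so each is used; only v₅ can be 5, hence v₅ = 5.
The 7 still-open variables draw from only 7 values {3, 4, 6, 7, 8, 9, 10}, so each is used; only v₈ can be 7, hence v₈ = 7.
The 6 still-open variables draw from only 6 values {3, 4, 6, 8, 9, 10}, so each is used; only v₁ can be 10, hence v₁ = 10.
v₃ and v₄ between them cover only {3, 6} — a naked pair. Remove those values from v₂, v₆, v₇.
So 9 goes to v₇.

v₇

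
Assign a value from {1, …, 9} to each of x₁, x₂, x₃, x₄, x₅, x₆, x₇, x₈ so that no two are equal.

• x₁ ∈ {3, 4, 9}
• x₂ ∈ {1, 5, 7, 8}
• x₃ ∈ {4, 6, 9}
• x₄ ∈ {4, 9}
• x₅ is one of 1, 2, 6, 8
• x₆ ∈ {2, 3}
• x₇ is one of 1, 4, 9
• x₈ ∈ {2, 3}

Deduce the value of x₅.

The 2 variables x₆ and x₈ are confined to {2, 3}, which locks those values in; drop them from x₁, x₅.
x₁ and x₄ share exactly the 2 values {4, 9}; by pigeonhole those values go to them, so strike 4, 9 from x₃, x₇.
x₃ must be 6 (only option left). Remove 6 from x₅.
x₇'s domain is down to {1}, so x₇ = 1. Remove 1 from x₂, x₅.
So x₅ = 8.

8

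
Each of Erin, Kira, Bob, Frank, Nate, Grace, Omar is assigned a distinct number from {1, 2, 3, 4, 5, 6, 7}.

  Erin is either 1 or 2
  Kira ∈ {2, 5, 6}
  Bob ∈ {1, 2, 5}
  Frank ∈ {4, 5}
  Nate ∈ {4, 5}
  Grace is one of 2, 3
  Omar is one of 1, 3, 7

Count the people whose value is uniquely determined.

The 7 variables together cover exactly {1, 2, 3, 4, 5, 6, 7} — 7 values for 7 variables — and 6 appears only in Kira's list, so Kira = 6.
The 6 still-open variables together cover exactly {1, 2, 3, 4, 5, 7} — 6 values for 6 variables — and 7 appears only in Omar's list, so Omar = 7.
Among the 5 still-open variables, 3 fits only Grace (and all 5 values in {1, 2, 3, 4, 5} must be used), so Grace = 3.
The 2 variables Frank and Nate are confined to {4, 5}, which locks those values in; drop them from Bob.
Determined: Kira=6, Grace=3, Omar=7. The other people each still have more than one consistent value. That makes 3.

3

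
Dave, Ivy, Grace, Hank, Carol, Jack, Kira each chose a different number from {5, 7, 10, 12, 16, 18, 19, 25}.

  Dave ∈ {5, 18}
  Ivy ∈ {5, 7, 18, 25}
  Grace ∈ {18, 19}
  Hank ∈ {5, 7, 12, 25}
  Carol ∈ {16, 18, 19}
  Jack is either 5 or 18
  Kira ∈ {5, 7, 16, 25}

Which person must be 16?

Carol

The 7 variables draw from only 7 values {5, 7, 12, 16, 18, 19, 25}, so each is used; only Hank can be 12, hence Hank = 12.
The 2 variables Dave and Jack are confined to {5, 18}, which locks those values in; drop them from Ivy, Grace, Carol, Kira.
Grace's domain is down to {19}, so Grace = 19. Eliminate 19 elsewhere: Carol.
So 16 goes to Carol.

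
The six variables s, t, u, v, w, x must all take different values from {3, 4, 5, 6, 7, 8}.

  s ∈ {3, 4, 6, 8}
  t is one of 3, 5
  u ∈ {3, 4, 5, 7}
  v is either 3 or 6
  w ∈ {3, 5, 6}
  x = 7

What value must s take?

x has just one choice, so x = 7. Strike 7 from u.
The 5 still-open variables together cover exactly {3, 4, 5, 6, 8} — 5 values for 5 variables — and 8 appears only in s's list, so s = 8.

8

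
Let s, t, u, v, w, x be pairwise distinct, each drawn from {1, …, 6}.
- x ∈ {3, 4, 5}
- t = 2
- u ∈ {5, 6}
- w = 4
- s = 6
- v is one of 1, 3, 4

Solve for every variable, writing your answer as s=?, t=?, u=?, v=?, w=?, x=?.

s has just one choice, so s = 6. Strike 6 from u.
t must be 2 (only option left).
That leaves u = 5. So x can't be 5.
w must be 4 (only option left). Eliminate 4 elsewhere: v, x.
x's domain is down to {3}, so x = 3. Strike 3 from v.
v's domain is down to {1}, so v = 1.

s=6, t=2, u=5, v=1, w=4, x=3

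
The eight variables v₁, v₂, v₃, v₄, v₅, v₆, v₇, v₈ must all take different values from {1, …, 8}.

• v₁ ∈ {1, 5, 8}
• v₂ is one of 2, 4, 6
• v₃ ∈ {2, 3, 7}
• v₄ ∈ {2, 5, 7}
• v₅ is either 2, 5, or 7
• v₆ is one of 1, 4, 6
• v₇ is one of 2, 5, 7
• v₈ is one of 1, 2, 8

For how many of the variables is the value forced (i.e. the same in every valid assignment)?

Among the 8 variables, 3 fits only v₃ (and all 8 values in {1, 2, 3, 4, 5, 6, 7, 8} must be used), so v₃ = 3.
The 3 variables v₄, v₅, v₇ are confined to {2, 5, 7}, which locks those values in; drop them from v₁, v₂, v₈.
The 2 variables v₁ and v₈ are confined to {1, 8}, which locks those values in; drop them from v₆.
Determined: v₃=3. The other variables each still have more than one consistent value. That makes 1.

1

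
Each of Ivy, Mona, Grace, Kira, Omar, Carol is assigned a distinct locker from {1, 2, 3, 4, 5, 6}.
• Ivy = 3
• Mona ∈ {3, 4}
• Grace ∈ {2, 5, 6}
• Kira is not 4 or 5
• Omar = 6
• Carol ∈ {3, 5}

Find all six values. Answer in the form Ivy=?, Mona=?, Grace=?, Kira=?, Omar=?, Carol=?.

Ivy's domain is down to {3}, so Ivy = 3. So Mona, Kira, Carol can't be 3.
Mona must be 4 (only option left).
Omar must be 6 (only option left). Eliminate 6 elsewhere: Grace, Kira.
Carol has just one choice, so Carol = 5. Remove 5 from Grace.
That leaves Grace = 2. Eliminate 2 elsewhere: Kira.
Kira has just one choice, so Kira = 1.

Ivy=3, Mona=4, Grace=2, Kira=1, Omar=6, Carol=5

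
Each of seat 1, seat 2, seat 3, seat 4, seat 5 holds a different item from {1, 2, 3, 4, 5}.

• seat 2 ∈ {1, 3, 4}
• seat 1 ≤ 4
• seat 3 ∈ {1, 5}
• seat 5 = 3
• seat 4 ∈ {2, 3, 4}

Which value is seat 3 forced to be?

seat 5 has just one choice, so seat 5 = 3. Remove 3 from seat 1, seat 2, seat 4.
Among the 4 still-open variables, 5 fits only seat 3 (and all 4 values in {1, 2, 4, 5} must be used), so seat 3 = 5.

5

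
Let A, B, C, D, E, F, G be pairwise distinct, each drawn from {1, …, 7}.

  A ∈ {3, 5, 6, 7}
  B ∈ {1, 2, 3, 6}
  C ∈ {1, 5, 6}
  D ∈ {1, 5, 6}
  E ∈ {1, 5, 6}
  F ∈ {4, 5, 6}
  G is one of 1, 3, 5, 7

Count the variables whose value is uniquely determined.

2

The 7 variables draw from only 7 values {1, 2, 3, 4, 5, 6, 7}, so each is used; only B can be 2, hence B = 2.
The 6 still-open variables draw from only 6 values {1, 3, 4, 5, 6, 7}, so each is used; only F can be 4, hence F = 4.
C, D, E share exactly the 3 values {1, 5, 6}; by pigeonhole those values go to them, so strike 1, 5, 6 from A, G.
Determined: B=2, F=4. The other variables each still have more than one consistent value. That makes 2.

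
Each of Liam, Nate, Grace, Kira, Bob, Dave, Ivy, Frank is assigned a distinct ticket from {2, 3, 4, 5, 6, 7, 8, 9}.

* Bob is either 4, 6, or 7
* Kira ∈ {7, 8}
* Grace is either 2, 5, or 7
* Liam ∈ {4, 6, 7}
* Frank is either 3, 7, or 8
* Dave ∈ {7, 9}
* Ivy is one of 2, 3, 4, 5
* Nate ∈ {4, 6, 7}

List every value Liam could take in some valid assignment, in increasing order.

4, 6, 7

The 8 variables together cover exactly {2, 3, 4, 5, 6, 7, 8, 9} — 8 values for 8 variables — and 9 appears only in Dave's list, so Dave = 9.
Liam, Nate, Bob share exactly the 3 values {4, 6, 7}; by pigeonhole those values go to them, so strike 4, 6, 7 from Grace, Kira, Ivy, Frank.
Kira has just one choice, so Kira = 8. So Frank can't be 8.
Frank's domain is down to {3}, so Frank = 3. Remove 3 from Ivy.
No further eliminations apply; Liam can still be any of 4, 6, 7.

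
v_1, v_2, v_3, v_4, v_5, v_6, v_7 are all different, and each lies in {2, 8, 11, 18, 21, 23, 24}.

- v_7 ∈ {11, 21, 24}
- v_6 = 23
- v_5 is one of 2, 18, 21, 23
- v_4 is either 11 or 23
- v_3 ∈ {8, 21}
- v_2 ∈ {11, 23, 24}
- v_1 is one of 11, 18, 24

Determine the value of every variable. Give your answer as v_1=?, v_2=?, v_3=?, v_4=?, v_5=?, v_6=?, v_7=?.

v_6 has just one choice, so v_6 = 23. Remove 23 from v_2, v_4, v_5.
v_4 has just one choice, so v_4 = 11. Eliminate 11 elsewhere: v_1, v_2, v_7.
v_2's domain is down to {24}, so v_2 = 24. Remove 24 from v_1, v_7.
v_7 has just one choice, so v_7 = 21. Strike 21 from v_3, v_5.
v_1 has just one choice, so v_1 = 18. Strike 18 from v_5.
v_3's domain is down to {8}, so v_3 = 8.
That leaves v_5 = 2.

v_1=18, v_2=24, v_3=8, v_4=11, v_5=2, v_6=23, v_7=21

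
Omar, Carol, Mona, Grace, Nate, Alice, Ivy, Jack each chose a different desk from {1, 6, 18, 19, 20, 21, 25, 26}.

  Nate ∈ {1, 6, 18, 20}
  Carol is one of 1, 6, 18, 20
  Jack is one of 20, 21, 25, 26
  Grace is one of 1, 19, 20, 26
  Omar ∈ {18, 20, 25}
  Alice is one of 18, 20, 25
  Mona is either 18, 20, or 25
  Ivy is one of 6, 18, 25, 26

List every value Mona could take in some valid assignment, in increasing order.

18, 20, 25

The 8 variables together cover exactly {1, 6, 18, 19, 20, 21, 25, 26} — 8 values for 8 variables — and 19 appears only in Grace's list, so Grace = 19.
The 7 still-open variables together cover exactly {1, 6, 18, 20, 21, 25, 26} — 7 values for 7 variables — and 21 appears only in Jack's list, so Jack = 21.
The 6 still-open variables draw from only 6 values {1, 6, 18, 20, 25, 26}, so each is used; only Ivy can be 26, hence Ivy = 26.
Omar, Mona, Alice share exactly the 3 values {18, 20, 25}; by pigeonhole those values go to them, so strike 18, 20, 25 from Carol, Nate.
No further eliminations apply; Mona can still be any of 18, 20, 25.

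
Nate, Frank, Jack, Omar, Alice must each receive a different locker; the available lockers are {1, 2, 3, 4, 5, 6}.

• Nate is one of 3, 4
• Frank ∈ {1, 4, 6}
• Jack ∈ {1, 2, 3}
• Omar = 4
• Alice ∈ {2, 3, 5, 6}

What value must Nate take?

3

Omar has just one choice, so Omar = 4. So Nate, Frank can't be 4.
So Nate = 3.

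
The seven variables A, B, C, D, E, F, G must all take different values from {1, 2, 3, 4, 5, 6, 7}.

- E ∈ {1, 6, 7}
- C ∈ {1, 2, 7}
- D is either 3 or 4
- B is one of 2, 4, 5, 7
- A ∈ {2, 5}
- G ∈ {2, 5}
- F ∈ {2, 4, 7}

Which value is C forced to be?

The 7 variables draw from only 7 values {1, 2, 3, 4, 5, 6, 7}, so each is used; only D can be 3, hence D = 3.
Among the 6 still-open variables, 6 fits only E (and all 6 values in {1, 2, 4, 5, 6, 7} must be used), so E = 6.
The 5 still-open variables together cover exactly {1, 2, 4, 5, 7} — 5 values for 5 variables — and 1 appears only in C's list, so C = 1.

1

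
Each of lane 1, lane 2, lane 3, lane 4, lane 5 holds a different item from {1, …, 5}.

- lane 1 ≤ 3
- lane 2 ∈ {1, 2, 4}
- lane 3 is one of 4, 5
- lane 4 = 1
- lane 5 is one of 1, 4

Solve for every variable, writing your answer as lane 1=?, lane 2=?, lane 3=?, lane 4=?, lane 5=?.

lane 1=3, lane 2=2, lane 3=5, lane 4=1, lane 5=4

lane 4 must be 1 (only option left). Remove 1 from lane 1, lane 2, lane 5.
lane 5 has just one choice, so lane 5 = 4. Strike 4 from lane 2, lane 3.
lane 2 has just one choice, so lane 2 = 2. Remove 2 from lane 1.
That leaves lane 3 = 5.
lane 1's domain is down to {3}, so lane 1 = 3.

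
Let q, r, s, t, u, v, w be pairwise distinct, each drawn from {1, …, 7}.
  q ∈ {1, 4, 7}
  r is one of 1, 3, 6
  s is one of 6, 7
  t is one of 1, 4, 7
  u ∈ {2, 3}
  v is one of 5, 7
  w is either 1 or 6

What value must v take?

The 7 variables together cover exactly {1, 2, 3, 4, 5, 6, 7} — 7 values for 7 variables — and 2 appears only in u's list, so u = 2.
Among the 6 still-open variables, 3 fits only r (and all 6 values in {1, 3, 4, 5, 6, 7} must be used), so r = 3.
Among the 5 still-open variables, 5 fits only v (and all 5 values in {1, 4, 5, 6, 7} must be used), so v = 5.

5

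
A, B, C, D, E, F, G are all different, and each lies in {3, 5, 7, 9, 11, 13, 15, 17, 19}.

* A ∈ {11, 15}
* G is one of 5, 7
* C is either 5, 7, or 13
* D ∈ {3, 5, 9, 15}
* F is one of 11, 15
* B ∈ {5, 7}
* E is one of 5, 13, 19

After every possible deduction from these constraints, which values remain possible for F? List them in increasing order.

A and F between them cover only {11, 15} — a naked pair. Remove those values from D.
B and G share exactly the 2 values {5, 7}; by pigeonhole those values go to them, so strike 5, 7 from C, D, E.
That leaves C = 13. Remove 13 from E.
E's domain is down to {19}, so E = 19.
No further eliminations apply; F can still be any of 11, 15.

11, 15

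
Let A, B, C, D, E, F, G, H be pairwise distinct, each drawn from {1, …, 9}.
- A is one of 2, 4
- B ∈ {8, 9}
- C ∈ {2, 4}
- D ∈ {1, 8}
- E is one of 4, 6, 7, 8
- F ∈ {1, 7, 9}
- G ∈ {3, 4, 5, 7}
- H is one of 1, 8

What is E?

6

A and C share exactly the 2 values {2, 4}; by pigeonhole those values go to them, so strike 2, 4 from E, G.
D and H share exactly the 2 values {1, 8}; by pigeonhole those values go to them, so strike 1, 8 from B, E, F.
B's domain is down to {9}, so B = 9. Strike 9 from F.
F has just one choice, so F = 7. Remove 7 from E, G.
So E = 6.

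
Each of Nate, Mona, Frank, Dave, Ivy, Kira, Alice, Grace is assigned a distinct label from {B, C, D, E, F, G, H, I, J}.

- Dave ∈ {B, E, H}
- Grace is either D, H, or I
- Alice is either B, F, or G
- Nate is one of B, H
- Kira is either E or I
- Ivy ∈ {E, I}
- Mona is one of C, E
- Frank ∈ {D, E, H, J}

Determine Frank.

Ivy and Kira between them cover only {E, I} — a naked pair. Remove those values from Mona, Frank, Dave, Grace.
Mona has just one choice, so Mona = C.
Nate and Dave between them cover only {B, H} — a naked pair. Remove those values from Frank, Alice, Grace.
Grace must be D (only option left). So Frank can't be D.
So Frank = J.

J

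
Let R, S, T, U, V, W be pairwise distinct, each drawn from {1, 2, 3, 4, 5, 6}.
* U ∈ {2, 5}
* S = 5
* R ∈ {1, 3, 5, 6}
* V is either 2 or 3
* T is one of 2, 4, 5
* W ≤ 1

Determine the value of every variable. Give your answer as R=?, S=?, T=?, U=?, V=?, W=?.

S must be 5 (only option left). So R, T, U can't be 5.
That leaves U = 2. So T, V can't be 2.
V must be 3 (only option left). So R can't be 3.
W must be 1 (only option left). Remove 1 from R.
R's domain is down to {6}, so R = 6.
That leaves T = 4.

R=6, S=5, T=4, U=2, V=3, W=1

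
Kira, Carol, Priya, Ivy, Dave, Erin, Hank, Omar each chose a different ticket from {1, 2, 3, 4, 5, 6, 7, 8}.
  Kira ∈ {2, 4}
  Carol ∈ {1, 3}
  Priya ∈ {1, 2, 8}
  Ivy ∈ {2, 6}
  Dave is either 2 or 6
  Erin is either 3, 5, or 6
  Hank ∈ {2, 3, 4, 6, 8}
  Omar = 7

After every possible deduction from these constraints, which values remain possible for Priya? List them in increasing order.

Omar must be 7 (only option left).
Among the 7 still-open variables, 5 fits only Erin (and all 7 values in {1, 2, 3, 4, 5, 6, 8} must be used), so Erin = 5.
The 2 variables Ivy and Dave are confined to {2, 6}, which locks those values in; drop them from Kira, Priya, Hank.
That leaves Kira = 4. Remove 4 from Hank.
No further eliminations apply; Priya can still be any of 1, 8.

1, 8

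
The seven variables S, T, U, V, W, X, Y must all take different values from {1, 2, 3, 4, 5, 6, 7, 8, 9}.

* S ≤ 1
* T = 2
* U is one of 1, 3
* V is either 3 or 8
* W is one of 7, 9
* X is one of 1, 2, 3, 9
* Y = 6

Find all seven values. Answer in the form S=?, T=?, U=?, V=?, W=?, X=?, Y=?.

S=1, T=2, U=3, V=8, W=7, X=9, Y=6

S has just one choice, so S = 1. Eliminate 1 elsewhere: U, X.
T has just one choice, so T = 2. Strike 2 from X.
U's domain is down to {3}, so U = 3. Remove 3 from V, X.
V's domain is down to {8}, so V = 8.
X's domain is down to {9}, so X = 9. Strike 9 from W.
Y has just one choice, so Y = 6.
That leaves W = 7.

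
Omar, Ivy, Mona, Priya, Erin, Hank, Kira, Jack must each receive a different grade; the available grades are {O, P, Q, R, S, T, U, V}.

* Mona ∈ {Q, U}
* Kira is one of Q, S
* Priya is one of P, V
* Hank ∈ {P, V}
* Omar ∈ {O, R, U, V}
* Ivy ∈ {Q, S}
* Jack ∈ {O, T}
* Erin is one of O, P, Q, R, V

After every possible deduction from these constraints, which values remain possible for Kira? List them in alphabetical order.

Q, S

The 8 variables together cover exactly {O, P, Q, R, S, T, U, V} — 8 values for 8 variables — and T appears only in Jack's list, so Jack = T.
Ivy and Kira share exactly the 2 values {Q, S}; by pigeonhole those values go to them, so strike Q, S from Mona, Erin.
Mona must be U (only option left). Eliminate U elsewhere: Omar.
Priya and Hank share exactly the 2 values {P, V}; by pigeonhole those values go to them, so strike P, V from Omar, Erin.
No further eliminations apply; Kira can still be any of Q, S.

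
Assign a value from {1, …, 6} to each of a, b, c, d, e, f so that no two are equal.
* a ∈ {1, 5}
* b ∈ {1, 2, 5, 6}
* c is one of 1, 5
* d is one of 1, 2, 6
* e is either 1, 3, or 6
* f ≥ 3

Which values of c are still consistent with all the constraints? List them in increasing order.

1, 5

The 6 variables together cover exactly {1, 2, 3, 4, 5, 6} — 6 values for 6 variables — and 4 appears only in f's list, so f = 4.
The 5 still-open variables together cover exactly {1, 2, 3, 5, 6} — 5 values for 5 variables — and 3 appears only in e's list, so e = 3.
The 2 variables a and c are confined to {1, 5}, which locks those values in; drop them from b, d.
No further eliminations apply; c can still be any of 1, 5.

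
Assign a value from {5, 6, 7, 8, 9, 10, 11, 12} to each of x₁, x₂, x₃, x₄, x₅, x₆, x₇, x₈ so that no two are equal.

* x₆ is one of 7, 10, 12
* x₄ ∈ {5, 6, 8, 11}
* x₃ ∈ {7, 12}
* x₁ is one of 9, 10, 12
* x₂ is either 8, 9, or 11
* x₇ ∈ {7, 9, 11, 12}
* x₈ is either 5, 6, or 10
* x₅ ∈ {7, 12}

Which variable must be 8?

x₃ and x₅ share exactly the 2 values {7, 12}; by pigeonhole those values go to them, so strike 7, 12 from x₁, x₆, x₇.
That leaves x₆ = 10. Eliminate 10 elsewhere: x₁, x₈.
x₁'s domain is down to {9}, so x₁ = 9. Strike 9 from x₂, x₇.
x₇ must be 11 (only option left). Eliminate 11 elsewhere: x₂, x₄.
So 8 goes to x₂.

x₂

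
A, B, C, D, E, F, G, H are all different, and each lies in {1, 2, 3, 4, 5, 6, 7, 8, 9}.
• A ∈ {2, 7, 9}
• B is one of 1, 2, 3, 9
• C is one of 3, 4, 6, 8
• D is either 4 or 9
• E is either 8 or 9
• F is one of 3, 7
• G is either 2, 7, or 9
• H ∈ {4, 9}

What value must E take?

8

The 8 variables draw from only 8 values {1, 2, 3, 4, 6, 7, 8, 9}, so each is used; only B can be 1, hence B = 1.
The 7 still-open variables draw from only 7 values {2, 3, 4, 6, 7, 8, 9}, so each is used; only C can be 6, hence C = 6.
The 6 still-open variables draw from only 6 values {2, 3, 4, 7, 8, 9}, so each is used; only F can be 3, hence F = 3.
Among the 5 still-open variables, 8 fits only E (and all 5 values in {2, 4, 7, 8, 9} must be used), so E = 8.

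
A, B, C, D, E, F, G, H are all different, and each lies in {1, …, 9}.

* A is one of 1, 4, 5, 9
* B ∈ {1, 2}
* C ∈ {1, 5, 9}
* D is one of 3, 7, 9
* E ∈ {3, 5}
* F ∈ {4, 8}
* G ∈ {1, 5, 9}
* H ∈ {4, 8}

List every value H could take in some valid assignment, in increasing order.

4, 8

The 8 variables together cover exactly {1, 2, 3, 4, 5, 7, 8, 9} — 8 values for 8 variables — and 2 appears only in B's list, so B = 2.
The 7 still-open variables together cover exactly {1, 3, 4, 5, 7, 8, 9} — 7 values for 7 variables — and 7 appears only in D's list, so D = 7.
Among the 6 still-open variables, 3 fits only E (and all 6 values in {1, 3, 4, 5, 8, 9} must be used), so E = 3.
The 2 variables F and H are confined to {4, 8}, which locks those values in; drop them from A.
No further eliminations apply; H can still be any of 4, 8.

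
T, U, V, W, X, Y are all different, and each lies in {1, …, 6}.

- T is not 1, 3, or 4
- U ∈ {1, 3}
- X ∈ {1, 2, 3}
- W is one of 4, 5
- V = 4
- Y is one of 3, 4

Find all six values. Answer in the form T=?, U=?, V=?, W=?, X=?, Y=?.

T=6, U=1, V=4, W=5, X=2, Y=3

V must be 4 (only option left). Remove 4 from W, Y.
W has just one choice, so W = 5. So T can't be 5.
That leaves Y = 3. Strike 3 from U, X.
That leaves U = 1. Remove 1 from X.
That leaves X = 2. Eliminate 2 elsewhere: T.
T must be 6 (only option left).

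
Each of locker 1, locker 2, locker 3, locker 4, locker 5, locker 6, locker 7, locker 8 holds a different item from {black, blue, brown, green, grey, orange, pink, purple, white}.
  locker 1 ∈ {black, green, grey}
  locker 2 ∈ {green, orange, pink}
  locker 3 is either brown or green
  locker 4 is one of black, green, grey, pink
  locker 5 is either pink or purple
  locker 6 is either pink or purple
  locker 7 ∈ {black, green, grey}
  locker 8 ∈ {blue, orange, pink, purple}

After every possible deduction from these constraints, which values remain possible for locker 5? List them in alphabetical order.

Among the 8 variables, blue fits only locker 8 (and all 8 values in {black, blue, brown, green, grey, orange, pink, purple} must be used), so locker 8 = blue.
Among the 7 still-open variables, brown fits only locker 3 (and all 7 values in {black, brown, green, grey, orange, pink, purple} must be used), so locker 3 = brown.
Among the 6 still-open variables, orange fits only locker 2 (and all 6 values in {black, green, grey, orange, pink, purple} must be used), so locker 2 = orange.
The 2 variables locker 5 and locker 6 are confined to {pink, purple}, which locks those values in; drop them from locker 4.
No further eliminations apply; locker 5 can still be any of pink, purple.

pink, purple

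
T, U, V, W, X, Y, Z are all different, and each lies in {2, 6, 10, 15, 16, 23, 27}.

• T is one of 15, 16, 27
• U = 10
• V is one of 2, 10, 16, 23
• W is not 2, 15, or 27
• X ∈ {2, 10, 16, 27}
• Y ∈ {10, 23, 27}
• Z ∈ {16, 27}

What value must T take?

15

U must be 10 (only option left). Remove 10 from V, W, X, Y.
The 6 still-open variables draw from only 6 values {2, 6, 15, 16, 23, 27}, so each is used; only W can be 6, hence W = 6.
The 5 still-open variables draw from only 5 values {2, 15, 16, 23, 27}, so each is used; only T can be 15, hence T = 15.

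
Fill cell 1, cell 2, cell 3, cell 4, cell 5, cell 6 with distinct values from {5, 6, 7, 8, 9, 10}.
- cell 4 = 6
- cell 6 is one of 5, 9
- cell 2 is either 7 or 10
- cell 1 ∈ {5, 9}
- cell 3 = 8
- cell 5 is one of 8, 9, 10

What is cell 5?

10

cell 3's domain is down to {8}, so cell 3 = 8. Strike 8 from cell 5.
That leaves cell 4 = 6.
The 4 still-open variables together cover exactly {5, 7, 9, 10} — 4 values for 4 variables — and 7 appears only in cell 2's list, so cell 2 = 7.
The 3 still-open variables draw from only 3 values {5, 9, 10}, so each is used; only cell 5 can be 10, hence cell 5 = 10.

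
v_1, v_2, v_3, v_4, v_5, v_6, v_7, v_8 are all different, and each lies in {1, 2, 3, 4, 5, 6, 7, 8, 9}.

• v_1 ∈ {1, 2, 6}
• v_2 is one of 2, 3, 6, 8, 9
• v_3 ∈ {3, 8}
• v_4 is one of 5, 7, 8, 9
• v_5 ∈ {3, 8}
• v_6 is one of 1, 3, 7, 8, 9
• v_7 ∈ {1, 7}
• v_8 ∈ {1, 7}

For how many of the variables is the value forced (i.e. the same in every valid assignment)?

2

The 8 variables together cover exactly {1, 2, 3, 5, 6, 7, 8, 9} — 8 values for 8 variables — and 5 appears only in v_4's list, so v_4 = 5.
v_3 and v_5 between them cover only {3, 8} — a naked pair. Remove those values from v_2, v_6.
The 2 variables v_7 and v_8 are confined to {1, 7}, which locks those values in; drop them from v_1, v_6.
v_6 has just one choice, so v_6 = 9. Remove 9 from v_2.
Determined: v_4=5, v_6=9. The other variables each still have more than one consistent value. That makes 2.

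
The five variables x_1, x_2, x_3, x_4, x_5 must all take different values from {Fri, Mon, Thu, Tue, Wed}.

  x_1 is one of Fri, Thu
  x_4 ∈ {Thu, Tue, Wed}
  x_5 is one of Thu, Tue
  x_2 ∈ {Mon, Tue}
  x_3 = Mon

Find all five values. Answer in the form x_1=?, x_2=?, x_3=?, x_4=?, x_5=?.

x_1=Fri, x_2=Tue, x_3=Mon, x_4=Wed, x_5=Thu

x_3 must be Mon (only option left). Eliminate Mon elsewhere: x_2.
x_2's domain is down to {Tue}, so x_2 = Tue. Eliminate Tue elsewhere: x_4, x_5.
That leaves x_5 = Thu. Remove Thu from x_1, x_4.
x_1 must be Fri (only option left).
x_4 has just one choice, so x_4 = Wed.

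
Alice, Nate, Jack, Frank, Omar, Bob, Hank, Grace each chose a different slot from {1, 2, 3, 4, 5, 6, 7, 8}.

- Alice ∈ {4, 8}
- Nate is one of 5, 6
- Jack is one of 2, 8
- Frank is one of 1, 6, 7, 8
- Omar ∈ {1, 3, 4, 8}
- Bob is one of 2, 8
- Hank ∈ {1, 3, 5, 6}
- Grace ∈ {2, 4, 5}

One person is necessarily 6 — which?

Among the 8 variables, 7 fits only Frank (and all 8 values in {1, 2, 3, 4, 5, 6, 7, 8} must be used), so Frank = 7.
Jack and Bob share exactly the 2 values {2, 8}; by pigeonhole those values go to them, so strike 2, 8 from Alice, Omar, Grace.
Alice must be 4 (only option left). Remove 4 from Omar, Grace.
Grace's domain is down to {5}, so Grace = 5. So Nate, Hank can't be 5.
So 6 goes to Nate.

Nate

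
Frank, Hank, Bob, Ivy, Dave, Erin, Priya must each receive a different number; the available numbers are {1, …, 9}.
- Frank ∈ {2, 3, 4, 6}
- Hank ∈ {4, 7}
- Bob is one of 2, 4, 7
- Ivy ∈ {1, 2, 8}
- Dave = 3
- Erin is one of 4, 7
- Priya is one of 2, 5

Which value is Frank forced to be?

Dave has just one choice, so Dave = 3. Eliminate 3 elsewhere: Frank.
Hank and Erin between them cover only {4, 7} — a naked pair. Remove those values from Frank, Bob.
That leaves Bob = 2. Strike 2 from Frank, Ivy, Priya.
So Frank = 6.

6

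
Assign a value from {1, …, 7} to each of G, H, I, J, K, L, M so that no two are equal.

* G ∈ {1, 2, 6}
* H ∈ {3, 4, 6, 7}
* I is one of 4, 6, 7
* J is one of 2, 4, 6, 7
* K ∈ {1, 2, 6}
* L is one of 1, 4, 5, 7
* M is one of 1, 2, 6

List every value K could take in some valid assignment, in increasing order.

The 7 variables together cover exactly {1, 2, 3, 4, 5, 6, 7} — 7 values for 7 variables — and 3 appears only in H's list, so H = 3.
The 6 still-open variables together cover exactly {1, 2, 4, 5, 6, 7} — 6 values for 6 variables — and 5 appears only in L's list, so L = 5.
The 3 variables G, K, M are confined to {1, 2, 6}, which locks those values in; drop them from I, J.
No further eliminations apply; K can still be any of 1, 2, 6.

1, 2, 6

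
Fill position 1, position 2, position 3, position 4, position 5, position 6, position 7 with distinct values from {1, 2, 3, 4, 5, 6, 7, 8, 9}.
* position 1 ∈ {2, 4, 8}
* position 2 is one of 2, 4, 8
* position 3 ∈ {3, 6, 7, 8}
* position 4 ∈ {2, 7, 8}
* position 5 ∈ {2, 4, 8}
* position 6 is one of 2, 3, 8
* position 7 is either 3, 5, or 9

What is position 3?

6

position 1, position 2, position 5 between them cover only {2, 4, 8} — a naked triple. Remove those values from position 3, position 4, position 6.
position 4 has just one choice, so position 4 = 7. So position 3 can't be 7.
That leaves position 6 = 3. Strike 3 from position 3, position 7.
So position 3 = 6.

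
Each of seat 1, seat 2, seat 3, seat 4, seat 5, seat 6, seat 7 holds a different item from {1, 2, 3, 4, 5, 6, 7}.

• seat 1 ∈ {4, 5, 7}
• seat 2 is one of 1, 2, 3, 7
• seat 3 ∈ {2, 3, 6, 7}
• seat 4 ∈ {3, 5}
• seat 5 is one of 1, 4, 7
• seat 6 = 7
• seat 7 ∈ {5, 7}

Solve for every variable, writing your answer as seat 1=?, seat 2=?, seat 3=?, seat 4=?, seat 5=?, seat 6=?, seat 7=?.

seat 1=4, seat 2=2, seat 3=6, seat 4=3, seat 5=1, seat 6=7, seat 7=5

seat 6 has just one choice, so seat 6 = 7. Strike 7 from seat 1, seat 2, seat 3, seat 5, seat 7.
seat 7's domain is down to {5}, so seat 7 = 5. So seat 1, seat 4 can't be 5.
seat 1 has just one choice, so seat 1 = 4. Remove 4 from seat 5.
seat 4's domain is down to {3}, so seat 4 = 3. Eliminate 3 elsewhere: seat 2, seat 3.
That leaves seat 5 = 1. Remove 1 from seat 2.
seat 2's domain is down to {2}, so seat 2 = 2. Strike 2 from seat 3.
seat 3 must be 6 (only option left).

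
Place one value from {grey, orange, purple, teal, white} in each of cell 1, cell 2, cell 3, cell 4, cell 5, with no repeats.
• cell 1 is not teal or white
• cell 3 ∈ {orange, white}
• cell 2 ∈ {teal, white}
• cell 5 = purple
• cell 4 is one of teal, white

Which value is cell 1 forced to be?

grey

cell 5 has just one choice, so cell 5 = purple. Strike purple from cell 1.
Among the 4 still-open variables, grey fits only cell 1 (and all 4 values in {grey, orange, teal, white} must be used), so cell 1 = grey.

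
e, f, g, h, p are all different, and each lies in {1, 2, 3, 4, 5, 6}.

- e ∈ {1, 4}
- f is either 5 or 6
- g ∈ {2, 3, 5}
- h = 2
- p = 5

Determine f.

6

h has just one choice, so h = 2. So g can't be 2.
p has just one choice, so p = 5. So f, g can't be 5.
So f = 6.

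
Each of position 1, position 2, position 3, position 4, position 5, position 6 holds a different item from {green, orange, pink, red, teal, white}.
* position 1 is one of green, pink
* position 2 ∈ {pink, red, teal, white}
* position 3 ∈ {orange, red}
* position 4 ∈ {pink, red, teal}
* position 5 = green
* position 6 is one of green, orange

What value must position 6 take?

orange

position 5 has just one choice, so position 5 = green. Remove green from position 1, position 6.
So position 6 = orange.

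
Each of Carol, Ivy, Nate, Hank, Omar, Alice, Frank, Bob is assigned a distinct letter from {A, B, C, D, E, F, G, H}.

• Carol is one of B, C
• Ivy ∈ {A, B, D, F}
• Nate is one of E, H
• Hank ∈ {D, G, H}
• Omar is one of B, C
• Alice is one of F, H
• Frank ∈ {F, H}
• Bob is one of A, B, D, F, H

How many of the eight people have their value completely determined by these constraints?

2

The 8 variables together cover exactly {A, B, C, D, E, F, G, H} — 8 values for 8 variables — and E appears only in Nate's list, so Nate = E.
Among the 7 still-open variables, G fits only Hank (and all 7 values in {A, B, C, D, F, G, H} must be used), so Hank = G.
Carol and Omar between them cover only {B, C} — a naked pair. Remove those values from Ivy, Bob.
Alice and Frank share exactly the 2 values {F, H}; by pigeonhole those values go to them, so strike F, H from Ivy, Bob.
Determined: Nate=E, Hank=G. The other people each still have more than one consistent value. That makes 2.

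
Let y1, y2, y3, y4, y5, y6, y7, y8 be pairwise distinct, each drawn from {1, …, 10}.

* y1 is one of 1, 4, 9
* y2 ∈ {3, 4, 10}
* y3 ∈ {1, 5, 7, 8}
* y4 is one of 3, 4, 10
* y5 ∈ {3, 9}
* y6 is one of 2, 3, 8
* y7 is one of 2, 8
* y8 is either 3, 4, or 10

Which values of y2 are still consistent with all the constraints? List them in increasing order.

y2, y4, y8 share exactly the 3 values {3, 4, 10}; by pigeonhole those values go to them, so strike 3, 4, 10 from y1, y5, y6.
y5 must be 9 (only option left). Remove 9 from y1.
y1 must be 1 (only option left). So y3 can't be 1.
y6 and y7 between them cover only {2, 8} — a naked pair. Remove those values from y3.
No further eliminations apply; y2 can still be any of 3, 4, 10.

3, 4, 10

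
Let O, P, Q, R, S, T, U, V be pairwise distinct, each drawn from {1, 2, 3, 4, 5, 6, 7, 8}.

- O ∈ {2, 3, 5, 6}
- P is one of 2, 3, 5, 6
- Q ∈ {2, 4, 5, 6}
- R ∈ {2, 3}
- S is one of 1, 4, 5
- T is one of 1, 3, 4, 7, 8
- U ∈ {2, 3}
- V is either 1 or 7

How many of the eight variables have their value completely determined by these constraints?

The 8 variables draw from only 8 values {1, 2, 3, 4, 5, 6, 7, 8}, so each is used; only T can be 8, hence T = 8.
The 7 still-open variables together cover exactly {1, 2, 3, 4, 5, 6, 7} — 7 values for 7 variables — and 7 appears only in V's list, so V = 7.
Among the 6 still-open variables, 1 fits only S (and all 6 values in {1, 2, 3, 4, 5, 6} must be used), so S = 1.
Among the 5 still-open variables, 4 fits only Q (and all 5 values in {2, 3, 4, 5, 6} must be used), so Q = 4.
The 2 variables R and U are confined to {2, 3}, which locks those values in; drop them from O, P.
Determined: Q=4, S=1, T=8, V=7. The other variables each still have more than one consistent value. That makes 4.

4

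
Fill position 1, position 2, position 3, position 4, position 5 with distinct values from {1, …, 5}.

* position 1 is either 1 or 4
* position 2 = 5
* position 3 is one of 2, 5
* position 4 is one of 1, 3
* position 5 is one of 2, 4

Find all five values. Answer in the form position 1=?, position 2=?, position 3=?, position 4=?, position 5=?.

position 2's domain is down to {5}, so position 2 = 5. Remove 5 from position 3.
position 3 has just one choice, so position 3 = 2. So position 5 can't be 2.
position 5 must be 4 (only option left). Eliminate 4 elsewhere: position 1.
position 1's domain is down to {1}, so position 1 = 1. Eliminate 1 elsewhere: position 4.
position 4 has just one choice, so position 4 = 3.

position 1=1, position 2=5, position 3=2, position 4=3, position 5=4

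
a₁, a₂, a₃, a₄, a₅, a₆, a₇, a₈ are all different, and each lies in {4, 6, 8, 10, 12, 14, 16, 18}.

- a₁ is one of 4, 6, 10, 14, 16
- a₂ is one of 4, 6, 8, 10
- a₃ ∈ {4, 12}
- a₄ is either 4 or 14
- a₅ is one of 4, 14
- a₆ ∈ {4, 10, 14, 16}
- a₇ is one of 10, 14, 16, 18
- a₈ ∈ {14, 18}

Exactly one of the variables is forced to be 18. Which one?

The 8 variables draw from only 8 values {4, 6, 8, 10, 12, 14, 16, 18}, so each is used; only a₂ can be 8, hence a₂ = 8.
Among the 7 still-open variables, 6 fits only a₁ (and all 7 values in {4, 6, 10, 12, 14, 16, 18} must be used), so a₁ = 6.
Among the 6 still-open variables, 12 fits only a₃ (and all 6 values in {4, 10, 12, 14, 16, 18} must be used), so a₃ = 12.
a₄ and a₅ share exactly the 2 values {4, 14}; by pigeonhole those values go to them, so strike 4, 14 from a₆, a₇, a₈.
So 18 goes to a₈.

a₈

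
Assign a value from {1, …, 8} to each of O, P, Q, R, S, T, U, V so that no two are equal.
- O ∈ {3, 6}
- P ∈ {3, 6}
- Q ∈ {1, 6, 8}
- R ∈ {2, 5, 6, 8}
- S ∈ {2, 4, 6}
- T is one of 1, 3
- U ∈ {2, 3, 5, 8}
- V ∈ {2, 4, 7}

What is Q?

8

Among the 8 variables, 7 fits only V (and all 8 values in {1, 2, 3, 4, 5, 6, 7, 8} must be used), so V = 7.
Among the 7 still-open variables, 4 fits only S (and all 7 values in {1, 2, 3, 4, 5, 6, 8} must be used), so S = 4.
The 2 variables O and P are confined to {3, 6}, which locks those values in; drop them from Q, R, T, U.
That leaves T = 1. Strike 1 from Q.
So Q = 8.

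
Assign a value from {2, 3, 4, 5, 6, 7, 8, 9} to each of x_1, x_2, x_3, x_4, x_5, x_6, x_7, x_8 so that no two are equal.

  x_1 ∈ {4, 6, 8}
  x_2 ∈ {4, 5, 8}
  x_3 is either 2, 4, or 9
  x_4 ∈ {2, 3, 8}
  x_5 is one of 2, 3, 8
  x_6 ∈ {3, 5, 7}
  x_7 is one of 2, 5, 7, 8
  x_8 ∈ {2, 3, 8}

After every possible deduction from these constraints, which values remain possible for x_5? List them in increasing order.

Among the 8 variables, 6 fits only x_1 (and all 8 values in {2, 3, 4, 5, 6, 7, 8, 9} must be used), so x_1 = 6.
Among the 7 still-open variables, 9 fits only x_3 (and all 7 values in {2, 3, 4, 5, 7, 8, 9} must be used), so x_3 = 9.
Among the 6 still-open variables, 4 fits only x_2 (and all 6 values in {2, 3, 4, 5, 7, 8} must be used), so x_2 = 4.
The 3 variables x_4, x_5, x_8 are confined to {2, 3, 8}, which locks those values in; drop them from x_6, x_7.
No further eliminations apply; x_5 can still be any of 2, 3, 8.

2, 3, 8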